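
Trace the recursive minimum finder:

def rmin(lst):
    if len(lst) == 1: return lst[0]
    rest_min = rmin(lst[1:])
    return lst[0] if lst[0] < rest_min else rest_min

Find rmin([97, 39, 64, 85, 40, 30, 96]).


rmin([97, 39, 64, 85, 40, 30, 96]): compare 97 with rmin([39, 64, 85, 40, 30, 96])
rmin([39, 64, 85, 40, 30, 96]): compare 39 with rmin([64, 85, 40, 30, 96])
rmin([64, 85, 40, 30, 96]): compare 64 with rmin([85, 40, 30, 96])
rmin([85, 40, 30, 96]): compare 85 with rmin([40, 30, 96])
rmin([40, 30, 96]): compare 40 with rmin([30, 96])
rmin([30, 96]): compare 30 with rmin([96])
rmin([96]) = 96  (base case)
Compare 30 with 96 -> 30
Compare 40 with 30 -> 30
Compare 85 with 30 -> 30
Compare 64 with 30 -> 30
Compare 39 with 30 -> 30
Compare 97 with 30 -> 30

30


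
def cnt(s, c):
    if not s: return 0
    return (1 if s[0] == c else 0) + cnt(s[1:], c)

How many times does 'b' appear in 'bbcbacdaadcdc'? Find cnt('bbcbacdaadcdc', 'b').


s[0]='b' == 'b' -> 1
s[0]='b' == 'b' -> 1
s[0]='c' != 'b' -> 0
s[0]='b' == 'b' -> 1
s[0]='a' != 'b' -> 0
s[0]='c' != 'b' -> 0
s[0]='d' != 'b' -> 0
s[0]='a' != 'b' -> 0
s[0]='a' != 'b' -> 0
s[0]='d' != 'b' -> 0
s[0]='c' != 'b' -> 0
s[0]='d' != 'b' -> 0
s[0]='c' != 'b' -> 0
Sum: 1 + 1 + 0 + 1 + 0 + 0 + 0 + 0 + 0 + 0 + 0 + 0 + 0 = 3

3


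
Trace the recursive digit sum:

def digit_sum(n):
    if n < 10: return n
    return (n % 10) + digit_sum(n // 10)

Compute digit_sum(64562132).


digit_sum(64562132) = 2 + digit_sum(6456213)
digit_sum(6456213) = 3 + digit_sum(645621)
digit_sum(645621) = 1 + digit_sum(64562)
digit_sum(64562) = 2 + digit_sum(6456)
digit_sum(6456) = 6 + digit_sum(645)
digit_sum(645) = 5 + digit_sum(64)
digit_sum(64) = 4 + digit_sum(6)
digit_sum(6) = 6  (base case)
Total: 2 + 3 + 1 + 2 + 6 + 5 + 4 + 6 = 29

29


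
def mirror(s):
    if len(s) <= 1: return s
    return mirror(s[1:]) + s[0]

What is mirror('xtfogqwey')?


mirror('xtfogqwey') = mirror('tfogqwey') + 'x'
mirror('tfogqwey') = mirror('fogqwey') + 't'
mirror('fogqwey') = mirror('ogqwey') + 'f'
mirror('ogqwey') = mirror('gqwey') + 'o'
mirror('gqwey') = mirror('qwey') + 'g'
mirror('qwey') = mirror('wey') + 'q'
mirror('wey') = mirror('ey') + 'w'
mirror('ey') = mirror('y') + 'e'
mirror('y') = 'y'  (base case)
Concatenating: 'y' + 'e' + 'w' + 'q' + 'g' + 'o' + 'f' + 't' + 'x' = 'yewqgoftx'

yewqgoftx


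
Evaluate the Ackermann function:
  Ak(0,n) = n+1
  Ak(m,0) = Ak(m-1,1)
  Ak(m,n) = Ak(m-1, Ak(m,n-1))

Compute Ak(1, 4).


Ak(1, 4) = Ak(0, Ak(1, 3))
  Ak(1, 3) = Ak(0, Ak(1, 2))
    Ak(1, 2) = Ak(0, Ak(1, 1))
      Ak(1, 1) = Ak(0, Ak(1, 0))
        Ak(1, 0) = Ak(0, 1)
          Ak(0, 1) = 2
        = Ak(0, 2)
        Ak(0, 2) = 3
      = Ak(0, 3)
      Ak(0, 3) = 4
    = Ak(0, 4)
    Ak(0, 4) = 5
  = Ak(0, 5)
  Ak(0, 5) = 6
Result: Ak(1, 4) = 6

6


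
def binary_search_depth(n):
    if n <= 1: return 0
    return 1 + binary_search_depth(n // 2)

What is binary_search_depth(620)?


620 / 2 = 310
310 / 2 = 155
155 / 2 = 77
77 / 2 = 38
38 / 2 = 19
19 / 2 = 9
9 / 2 = 4
4 / 2 = 2
2 / 2 = 1
Reached 1 after 9 halvings

9


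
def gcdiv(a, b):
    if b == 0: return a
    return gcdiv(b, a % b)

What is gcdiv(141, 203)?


gcdiv(141, 203) = gcdiv(203, 141)
gcdiv(203, 141) = gcdiv(141, 62)
gcdiv(141, 62) = gcdiv(62, 17)
gcdiv(62, 17) = gcdiv(17, 11)
gcdiv(17, 11) = gcdiv(11, 6)
gcdiv(11, 6) = gcdiv(6, 5)
gcdiv(6, 5) = gcdiv(5, 1)
gcdiv(5, 1) = gcdiv(1, 0)
gcdiv(1, 0) = 1  (base case)

1


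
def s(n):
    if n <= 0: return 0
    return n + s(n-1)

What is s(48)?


s(48)
= 48 + 47 + 46 + 45 + 44 + 43 + 42 + 41 + 40 + 39 + 38 + 37 + 36 + 35 + 34 + 33 + 32 + 31 + 30 + 29 + 28 + 27 + 26 + 25 + 24 + 23 + 22 + 21 + 20 + 19 + 18 + 17 + 16 + 15 + 14 + 13 + 12 + 11 + 10 + 9 + 8 + 7 + 6 + 5 + 4 + 3 + 2 + 1 + s(0)
= 48 + 47 + 46 + 45 + 44 + 43 + 42 + 41 + 40 + 39 + 38 + 37 + 36 + 35 + 34 + 33 + 32 + 31 + 30 + 29 + 28 + 27 + 26 + 25 + 24 + 23 + 22 + 21 + 20 + 19 + 18 + 17 + 16 + 15 + 14 + 13 + 12 + 11 + 10 + 9 + 8 + 7 + 6 + 5 + 4 + 3 + 2 + 1 + 0
= 1176

1176


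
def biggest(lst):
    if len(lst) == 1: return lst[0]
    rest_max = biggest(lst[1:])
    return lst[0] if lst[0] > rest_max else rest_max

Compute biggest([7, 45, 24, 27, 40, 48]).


biggest([7, 45, 24, 27, 40, 48]): compare 7 with biggest([45, 24, 27, 40, 48])
biggest([45, 24, 27, 40, 48]): compare 45 with biggest([24, 27, 40, 48])
biggest([24, 27, 40, 48]): compare 24 with biggest([27, 40, 48])
biggest([27, 40, 48]): compare 27 with biggest([40, 48])
biggest([40, 48]): compare 40 with biggest([48])
biggest([48]) = 48  (base case)
Compare 40 with 48 -> 48
Compare 27 with 48 -> 48
Compare 24 with 48 -> 48
Compare 45 with 48 -> 48
Compare 7 with 48 -> 48

48


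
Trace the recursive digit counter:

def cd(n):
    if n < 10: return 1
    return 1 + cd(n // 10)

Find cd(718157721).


cd(718157721) = 1 + cd(71815772)
cd(71815772) = 1 + cd(7181577)
cd(7181577) = 1 + cd(718157)
cd(718157) = 1 + cd(71815)
cd(71815) = 1 + cd(7181)
cd(7181) = 1 + cd(718)
cd(718) = 1 + cd(71)
cd(71) = 1 + cd(7)
cd(7) = 1  (base case: 7 < 10)
Unwinding: 1 + 1 + 1 + 1 + 1 + 1 + 1 + 1 + 1 = 9

9


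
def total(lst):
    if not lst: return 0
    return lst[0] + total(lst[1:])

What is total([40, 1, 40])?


total([40, 1, 40]) = 40 + total([1, 40])
total([1, 40]) = 1 + total([40])
total([40]) = 40 + total([])
total([]) = 0  (base case)
Total: 40 + 1 + 40 + 0 = 81

81


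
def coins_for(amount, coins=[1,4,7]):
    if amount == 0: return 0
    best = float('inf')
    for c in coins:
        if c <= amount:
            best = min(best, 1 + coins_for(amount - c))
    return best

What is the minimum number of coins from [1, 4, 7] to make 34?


Building up with DP:
coins_for(0) = 0
coins_for(1) = min(1+coins_for(0)=1+0=1) = 1
coins_for(2) = min(1+coins_for(1)=1+1=2) = 2
coins_for(3) = min(1+coins_for(2)=1+2=3) = 3
coins_for(4) = min(1+coins_for(3)=1+3=4, 1+coins_for(0)=1+0=1) = 1
coins_for(5) = min(1+coins_for(4)=1+1=2, 1+coins_for(1)=1+1=2) = 2
coins_for(6) = min(1+coins_for(5)=1+2=3, 1+coins_for(2)=1+2=3) = 3
coins_for(7) = min(1+coins_for(6)=1+3=4, 1+coins_for(3)=1+3=4, 1+coins_for(0)=1+0=1) = 1
coins_for(8) = min(1+coins_for(7)=1+1=2, 1+coins_for(4)=1+1=2, 1+coins_for(1)=1+1=2) = 2
coins_for(9) = min(1+coins_for(8)=1+2=3, 1+coins_for(5)=1+2=3, 1+coins_for(2)=1+2=3) = 3
coins_for(10) = min(1+coins_for(9)=1+3=4, 1+coins_for(6)=1+3=4, 1+coins_for(3)=1+3=4) = 4
coins_for(11) = min(1+coins_for(10)=1+4=5, 1+coins_for(7)=1+1=2, 1+coins_for(4)=1+1=2) = 2
coins_for(12) = min(1+coins_for(11)=1+2=3, 1+coins_for(8)=1+2=3, 1+coins_for(5)=1+2=3) = 3
coins_for(13) = min(1+coins_for(12)=1+3=4, 1+coins_for(9)=1+3=4, 1+coins_for(6)=1+3=4) = 4
coins_for(14) = min(1+coins_for(13)=1+4=5, 1+coins_for(10)=1+4=5, 1+coins_for(7)=1+1=2) = 2
coins_for(15) = min(1+coins_for(14)=1+2=3, 1+coins_for(11)=1+2=3, 1+coins_for(8)=1+2=3) = 3
coins_for(16) = min(1+coins_for(15)=1+3=4, 1+coins_for(12)=1+3=4, 1+coins_for(9)=1+3=4) = 4
coins_for(17) = min(1+coins_for(16)=1+4=5, 1+coins_for(13)=1+4=5, 1+coins_for(10)=1+4=5) = 5
coins_for(18) = min(1+coins_for(17)=1+5=6, 1+coins_for(14)=1+2=3, 1+coins_for(11)=1+2=3) = 3
coins_for(19) = min(1+coins_for(18)=1+3=4, 1+coins_for(15)=1+3=4, 1+coins_for(12)=1+3=4) = 4
coins_for(20) = min(1+coins_for(19)=1+4=5, 1+coins_for(16)=1+4=5, 1+coins_for(13)=1+4=5) = 5
coins_for(21) = min(1+coins_for(20)=1+5=6, 1+coins_for(17)=1+5=6, 1+coins_for(14)=1+2=3) = 3
coins_for(22) = min(1+coins_for(21)=1+3=4, 1+coins_for(18)=1+3=4, 1+coins_for(15)=1+3=4) = 4
coins_for(23) = min(1+coins_for(22)=1+4=5, 1+coins_for(19)=1+4=5, 1+coins_for(16)=1+4=5) = 5
coins_for(24) = min(1+coins_for(23)=1+5=6, 1+coins_for(20)=1+5=6, 1+coins_for(17)=1+5=6) = 6
coins_for(25) = min(1+coins_for(24)=1+6=7, 1+coins_for(21)=1+3=4, 1+coins_for(18)=1+3=4) = 4
coins_for(26) = min(1+coins_for(25)=1+4=5, 1+coins_for(22)=1+4=5, 1+coins_for(19)=1+4=5) = 5
coins_for(27) = min(1+coins_for(26)=1+5=6, 1+coins_for(23)=1+5=6, 1+coins_for(20)=1+5=6) = 6
coins_for(28) = min(1+coins_for(27)=1+6=7, 1+coins_for(24)=1+6=7, 1+coins_for(21)=1+3=4) = 4
coins_for(29) = min(1+coins_for(28)=1+4=5, 1+coins_for(25)=1+4=5, 1+coins_for(22)=1+4=5) = 5
coins_for(30) = min(1+coins_for(29)=1+5=6, 1+coins_for(26)=1+5=6, 1+coins_for(23)=1+5=6) = 6
coins_for(31) = min(1+coins_for(30)=1+6=7, 1+coins_for(27)=1+6=7, 1+coins_for(24)=1+6=7) = 7
coins_for(32) = min(1+coins_for(31)=1+7=8, 1+coins_for(28)=1+4=5, 1+coins_for(25)=1+4=5) = 5
coins_for(33) = min(1+coins_for(32)=1+5=6, 1+coins_for(29)=1+5=6, 1+coins_for(26)=1+5=6) = 6
coins_for(34) = min(1+coins_for(33)=1+6=7, 1+coins_for(30)=1+6=7, 1+coins_for(27)=1+6=7) = 7

7


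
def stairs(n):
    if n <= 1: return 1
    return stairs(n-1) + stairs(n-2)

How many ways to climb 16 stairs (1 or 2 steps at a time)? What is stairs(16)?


Building up from base cases:
stairs(0) = 1
stairs(1) = 1
stairs(2) = stairs(1) + stairs(0) = 1 + 1 = 2
stairs(3) = stairs(2) + stairs(1) = 2 + 1 = 3
stairs(4) = stairs(3) + stairs(2) = 3 + 2 = 5
stairs(5) = stairs(4) + stairs(3) = 5 + 3 = 8
stairs(6) = stairs(5) + stairs(4) = 8 + 5 = 13
stairs(7) = stairs(6) + stairs(5) = 13 + 8 = 21
stairs(8) = stairs(7) + stairs(6) = 21 + 13 = 34
stairs(9) = stairs(8) + stairs(7) = 34 + 21 = 55
stairs(10) = stairs(9) + stairs(8) = 55 + 34 = 89
stairs(11) = stairs(10) + stairs(9) = 89 + 55 = 144
stairs(12) = stairs(11) + stairs(10) = 144 + 89 = 233
stairs(13) = stairs(12) + stairs(11) = 233 + 144 = 377
stairs(14) = stairs(13) + stairs(12) = 377 + 233 = 610
stairs(15) = stairs(14) + stairs(13) = 610 + 377 = 987
stairs(16) = stairs(15) + stairs(14) = 987 + 610 = 1597

1597


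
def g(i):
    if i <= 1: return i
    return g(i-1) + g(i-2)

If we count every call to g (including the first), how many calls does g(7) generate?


Let C(n) = total calls for g(n)
C(0) = 1, C(1) = 1
C(2) = 1 + C(1) + C(0) = 1 + 1 + 1 = 3
C(3) = 1 + C(2) + C(1) = 1 + 3 + 1 = 5
C(4) = 1 + C(3) + C(2) = 1 + 5 + 3 = 9
C(5) = 1 + C(4) + C(3) = 1 + 9 + 5 = 15
C(6) = 1 + C(5) + C(4) = 1 + 15 + 9 = 25
C(7) = 1 + C(6) + C(5) = 1 + 25 + 15 = 41

41


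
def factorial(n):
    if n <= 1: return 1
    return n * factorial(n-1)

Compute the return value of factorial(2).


factorial(2)
= 2 * factorial(1)
= 2 * 1
= 2

2


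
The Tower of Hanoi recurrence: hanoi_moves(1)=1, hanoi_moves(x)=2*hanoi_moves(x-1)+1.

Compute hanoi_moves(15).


hanoi_moves(15) = 2 * hanoi_moves(14) + 1
hanoi_moves(14) = 2 * hanoi_moves(13) + 1
hanoi_moves(13) = 2 * hanoi_moves(12) + 1
hanoi_moves(12) = 2 * hanoi_moves(11) + 1
hanoi_moves(11) = 2 * hanoi_moves(10) + 1
hanoi_moves(10) = 2 * hanoi_moves(9) + 1
hanoi_moves(9) = 2 * hanoi_moves(8) + 1
hanoi_moves(8) = 2 * hanoi_moves(7) + 1
hanoi_moves(7) = 2 * hanoi_moves(6) + 1
hanoi_moves(6) = 2 * hanoi_moves(5) + 1
hanoi_moves(5) = 2 * hanoi_moves(4) + 1
hanoi_moves(4) = 2 * hanoi_moves(3) + 1
hanoi_moves(3) = 2 * hanoi_moves(2) + 1
hanoi_moves(2) = 2 * hanoi_moves(1) + 1
hanoi_moves(1) = 1  (base case)
hanoi_moves(2) = 2 * 1 + 1 = 3
hanoi_moves(3) = 2 * 3 + 1 = 7
hanoi_moves(4) = 2 * 7 + 1 = 15
hanoi_moves(5) = 2 * 15 + 1 = 31
hanoi_moves(6) = 2 * 31 + 1 = 63
hanoi_moves(7) = 2 * 63 + 1 = 127
hanoi_moves(8) = 2 * 127 + 1 = 255
hanoi_moves(9) = 2 * 255 + 1 = 511
hanoi_moves(10) = 2 * 511 + 1 = 1023
hanoi_moves(11) = 2 * 1023 + 1 = 2047
hanoi_moves(12) = 2 * 2047 + 1 = 4095
hanoi_moves(13) = 2 * 4095 + 1 = 8191
hanoi_moves(14) = 2 * 8191 + 1 = 16383
hanoi_moves(15) = 2 * 16383 + 1 = 32767

32767


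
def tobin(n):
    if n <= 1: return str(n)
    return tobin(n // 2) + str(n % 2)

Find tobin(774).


tobin(774) = tobin(387) + '0'
tobin(387) = tobin(193) + '1'
tobin(193) = tobin(96) + '1'
tobin(96) = tobin(48) + '0'
tobin(48) = tobin(24) + '0'
tobin(24) = tobin(12) + '0'
tobin(12) = tobin(6) + '0'
tobin(6) = tobin(3) + '0'
tobin(3) = tobin(1) + '1'
tobin(1) = '1'  (base case)
Concatenating: '1' + '1' + '0' + '0' + '0' + '0' + '0' + '1' + '1' + '0' = '1100000110'

1100000110


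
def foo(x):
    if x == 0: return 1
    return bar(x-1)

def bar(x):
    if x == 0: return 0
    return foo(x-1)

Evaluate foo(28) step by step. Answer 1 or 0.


foo(28) = bar(27)
bar(27) = foo(26)
foo(26) = bar(25)
bar(25) = foo(24)
foo(24) = bar(23)
bar(23) = foo(22)
foo(22) = bar(21)
bar(21) = foo(20)
foo(20) = bar(19)
bar(19) = foo(18)
foo(18) = bar(17)
bar(17) = foo(16)
foo(16) = bar(15)
bar(15) = foo(14)
foo(14) = bar(13)
bar(13) = foo(12)
foo(12) = bar(11)
bar(11) = foo(10)
foo(10) = bar(9)
bar(9) = foo(8)
foo(8) = bar(7)
bar(7) = foo(6)
foo(6) = bar(5)
bar(5) = foo(4)
foo(4) = bar(3)
bar(3) = foo(2)
foo(2) = bar(1)
bar(1) = foo(0)
foo(0) = 1  (base case)
Result: 1

1


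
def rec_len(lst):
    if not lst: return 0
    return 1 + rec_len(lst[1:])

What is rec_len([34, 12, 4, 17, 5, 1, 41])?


rec_len([34, 12, 4, 17, 5, 1, 41]) = 1 + rec_len([12, 4, 17, 5, 1, 41])
rec_len([12, 4, 17, 5, 1, 41]) = 1 + rec_len([4, 17, 5, 1, 41])
rec_len([4, 17, 5, 1, 41]) = 1 + rec_len([17, 5, 1, 41])
rec_len([17, 5, 1, 41]) = 1 + rec_len([5, 1, 41])
rec_len([5, 1, 41]) = 1 + rec_len([1, 41])
rec_len([1, 41]) = 1 + rec_len([41])
rec_len([41]) = 1 + rec_len([])
rec_len([]) = 0  (base case)
Unwinding: 1 + 1 + 1 + 1 + 1 + 1 + 1 + 0 = 7

7


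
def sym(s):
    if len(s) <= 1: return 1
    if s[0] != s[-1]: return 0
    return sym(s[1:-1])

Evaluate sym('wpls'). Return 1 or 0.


sym('wpls'): s[0]='w' != s[-1]='s' -> return 0
Result: 0 (not a palindrome)

0


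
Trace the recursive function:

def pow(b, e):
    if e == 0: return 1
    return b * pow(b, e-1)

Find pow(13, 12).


pow(13, 12)
= 13 * pow(13, 11)
= 13 * 13 * pow(13, 10)
= 13 * 13 * 13 * pow(13, 9)
= 13 * 13 * 13 * 13 * pow(13, 8)
= 13 * 13 * 13 * 13 * 13 * pow(13, 7)
= 13 * 13 * 13 * 13 * 13 * 13 * pow(13, 6)
= 13 * 13 * 13 * 13 * 13 * 13 * 13 * pow(13, 5)
= 13 * 13 * 13 * 13 * 13 * 13 * 13 * 13 * pow(13, 4)
= 13 * 13 * 13 * 13 * 13 * 13 * 13 * 13 * 13 * pow(13, 3)
= 13 * 13 * 13 * 13 * 13 * 13 * 13 * 13 * 13 * 13 * pow(13, 2)
= 13 * 13 * 13 * 13 * 13 * 13 * 13 * 13 * 13 * 13 * 13 * pow(13, 1)
= 13 * 13 * 13 * 13 * 13 * 13 * 13 * 13 * 13 * 13 * 13 * 13 * pow(13, 0)
= 13 * 13 * 13 * 13 * 13 * 13 * 13 * 13 * 13 * 13 * 13 * 13 * 1
= 23298085122481

23298085122481


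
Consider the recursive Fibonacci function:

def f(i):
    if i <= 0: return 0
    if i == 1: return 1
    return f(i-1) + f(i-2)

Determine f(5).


Computing f(5) bottom-up:
f(0) = 0
f(1) = 1
f(2) = f(1) + f(0) = 1 + 0 = 1
f(3) = f(2) + f(1) = 1 + 1 = 2
f(4) = f(3) + f(2) = 2 + 1 = 3
f(5) = f(4) + f(3) = 3 + 2 = 5

5


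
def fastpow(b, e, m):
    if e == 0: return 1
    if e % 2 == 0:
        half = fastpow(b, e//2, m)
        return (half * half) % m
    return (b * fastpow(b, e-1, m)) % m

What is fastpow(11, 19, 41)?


fastpow(11, 19, 41): e is odd, compute fastpow(11, 18, 41)
  fastpow(11, 18, 41): e is even, compute fastpow(11, 9, 41)
    fastpow(11, 9, 41): e is odd, compute fastpow(11, 8, 41)
      fastpow(11, 8, 41): e is even, compute fastpow(11, 4, 41)
        fastpow(11, 4, 41): e is even, compute fastpow(11, 2, 41)
          fastpow(11, 2, 41): e is even, compute fastpow(11, 1, 41)
          fastpow(11, 1, 41): e is odd, compute fastpow(11, 0, 41)
          fastpow(11, 0, 41) = 1
          (11 * 1) % 41 = 11
          half=11, (11*11) % 41 = 39
        half=39, (39*39) % 41 = 4
      half=4, (4*4) % 41 = 16
    (11 * 16) % 41 = 12
  half=12, (12*12) % 41 = 21
(11 * 21) % 41 = 26

26


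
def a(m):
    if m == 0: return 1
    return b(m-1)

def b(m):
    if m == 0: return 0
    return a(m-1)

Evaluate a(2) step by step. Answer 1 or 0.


a(2) = b(1)
b(1) = a(0)
a(0) = 1  (base case)
Result: 1

1


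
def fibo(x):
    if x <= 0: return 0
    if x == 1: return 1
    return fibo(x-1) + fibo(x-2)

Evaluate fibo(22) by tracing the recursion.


Computing fibo(22) bottom-up:
fibo(0) = 0
fibo(1) = 1
fibo(2) = fibo(1) + fibo(0) = 1 + 0 = 1
fibo(3) = fibo(2) + fibo(1) = 1 + 1 = 2
fibo(4) = fibo(3) + fibo(2) = 2 + 1 = 3
fibo(5) = fibo(4) + fibo(3) = 3 + 2 = 5
fibo(6) = fibo(5) + fibo(4) = 5 + 3 = 8
fibo(7) = fibo(6) + fibo(5) = 8 + 5 = 13
fibo(8) = fibo(7) + fibo(6) = 13 + 8 = 21
fibo(9) = fibo(8) + fibo(7) = 21 + 13 = 34
fibo(10) = fibo(9) + fibo(8) = 34 + 21 = 55
fibo(11) = fibo(10) + fibo(9) = 55 + 34 = 89
fibo(12) = fibo(11) + fibo(10) = 89 + 55 = 144
fibo(13) = fibo(12) + fibo(11) = 144 + 89 = 233
fibo(14) = fibo(13) + fibo(12) = 233 + 144 = 377
fibo(15) = fibo(14) + fibo(13) = 377 + 233 = 610
fibo(16) = fibo(15) + fibo(14) = 610 + 377 = 987
fibo(17) = fibo(16) + fibo(15) = 987 + 610 = 1597
fibo(18) = fibo(17) + fibo(16) = 1597 + 987 = 2584
fibo(19) = fibo(18) + fibo(17) = 2584 + 1597 = 4181
fibo(20) = fibo(19) + fibo(18) = 4181 + 2584 = 6765
fibo(21) = fibo(20) + fibo(19) = 6765 + 4181 = 10946
fibo(22) = fibo(21) + fibo(20) = 10946 + 6765 = 17711

17711


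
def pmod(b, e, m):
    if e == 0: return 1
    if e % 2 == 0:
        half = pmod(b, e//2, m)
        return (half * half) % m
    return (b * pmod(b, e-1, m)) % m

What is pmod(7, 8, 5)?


pmod(7, 8, 5): e is even, compute pmod(7, 4, 5)
  pmod(7, 4, 5): e is even, compute pmod(7, 2, 5)
    pmod(7, 2, 5): e is even, compute pmod(7, 1, 5)
      pmod(7, 1, 5): e is odd, compute pmod(7, 0, 5)
        pmod(7, 0, 5) = 1
      (7 * 1) % 5 = 2
    half=2, (2*2) % 5 = 4
  half=4, (4*4) % 5 = 1
half=1, (1*1) % 5 = 1

1


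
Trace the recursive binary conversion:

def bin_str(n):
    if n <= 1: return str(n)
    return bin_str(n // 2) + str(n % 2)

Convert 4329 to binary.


bin_str(4329) = bin_str(2164) + '1'
bin_str(2164) = bin_str(1082) + '0'
bin_str(1082) = bin_str(541) + '0'
bin_str(541) = bin_str(270) + '1'
bin_str(270) = bin_str(135) + '0'
bin_str(135) = bin_str(67) + '1'
bin_str(67) = bin_str(33) + '1'
bin_str(33) = bin_str(16) + '1'
bin_str(16) = bin_str(8) + '0'
bin_str(8) = bin_str(4) + '0'
bin_str(4) = bin_str(2) + '0'
bin_str(2) = bin_str(1) + '0'
bin_str(1) = '1'  (base case)
Concatenating: '1' + '0' + '0' + '0' + '0' + '1' + '1' + '1' + '0' + '1' + '0' + '0' + '1' = '1000011101001'

1000011101001


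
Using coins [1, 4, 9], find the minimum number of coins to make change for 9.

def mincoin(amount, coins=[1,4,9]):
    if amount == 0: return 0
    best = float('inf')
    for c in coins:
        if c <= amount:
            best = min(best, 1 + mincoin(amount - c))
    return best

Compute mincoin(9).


Building up with DP:
mincoin(0) = 0
mincoin(1) = min(1+mincoin(0)=1+0=1) = 1
mincoin(2) = min(1+mincoin(1)=1+1=2) = 2
mincoin(3) = min(1+mincoin(2)=1+2=3) = 3
mincoin(4) = min(1+mincoin(3)=1+3=4, 1+mincoin(0)=1+0=1) = 1
mincoin(5) = min(1+mincoin(4)=1+1=2, 1+mincoin(1)=1+1=2) = 2
mincoin(6) = min(1+mincoin(5)=1+2=3, 1+mincoin(2)=1+2=3) = 3
mincoin(7) = min(1+mincoin(6)=1+3=4, 1+mincoin(3)=1+3=4) = 4
mincoin(8) = min(1+mincoin(7)=1+4=5, 1+mincoin(4)=1+1=2) = 2
mincoin(9) = min(1+mincoin(8)=1+2=3, 1+mincoin(5)=1+2=3, 1+mincoin(0)=1+0=1) = 1

1


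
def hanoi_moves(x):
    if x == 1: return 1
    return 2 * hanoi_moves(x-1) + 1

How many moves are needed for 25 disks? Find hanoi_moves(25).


hanoi_moves(25) = 2 * hanoi_moves(24) + 1
hanoi_moves(24) = 2 * hanoi_moves(23) + 1
hanoi_moves(23) = 2 * hanoi_moves(22) + 1
hanoi_moves(22) = 2 * hanoi_moves(21) + 1
hanoi_moves(21) = 2 * hanoi_moves(20) + 1
hanoi_moves(20) = 2 * hanoi_moves(19) + 1
hanoi_moves(19) = 2 * hanoi_moves(18) + 1
hanoi_moves(18) = 2 * hanoi_moves(17) + 1
hanoi_moves(17) = 2 * hanoi_moves(16) + 1
hanoi_moves(16) = 2 * hanoi_moves(15) + 1
hanoi_moves(15) = 2 * hanoi_moves(14) + 1
hanoi_moves(14) = 2 * hanoi_moves(13) + 1
hanoi_moves(13) = 2 * hanoi_moves(12) + 1
hanoi_moves(12) = 2 * hanoi_moves(11) + 1
hanoi_moves(11) = 2 * hanoi_moves(10) + 1
hanoi_moves(10) = 2 * hanoi_moves(9) + 1
hanoi_moves(9) = 2 * hanoi_moves(8) + 1
hanoi_moves(8) = 2 * hanoi_moves(7) + 1
hanoi_moves(7) = 2 * hanoi_moves(6) + 1
hanoi_moves(6) = 2 * hanoi_moves(5) + 1
hanoi_moves(5) = 2 * hanoi_moves(4) + 1
hanoi_moves(4) = 2 * hanoi_moves(3) + 1
hanoi_moves(3) = 2 * hanoi_moves(2) + 1
hanoi_moves(2) = 2 * hanoi_moves(1) + 1
hanoi_moves(1) = 1  (base case)
hanoi_moves(2) = 2 * 1 + 1 = 3
hanoi_moves(3) = 2 * 3 + 1 = 7
hanoi_moves(4) = 2 * 7 + 1 = 15
hanoi_moves(5) = 2 * 15 + 1 = 31
hanoi_moves(6) = 2 * 31 + 1 = 63
hanoi_moves(7) = 2 * 63 + 1 = 127
hanoi_moves(8) = 2 * 127 + 1 = 255
hanoi_moves(9) = 2 * 255 + 1 = 511
hanoi_moves(10) = 2 * 511 + 1 = 1023
hanoi_moves(11) = 2 * 1023 + 1 = 2047
hanoi_moves(12) = 2 * 2047 + 1 = 4095
hanoi_moves(13) = 2 * 4095 + 1 = 8191
hanoi_moves(14) = 2 * 8191 + 1 = 16383
hanoi_moves(15) = 2 * 16383 + 1 = 32767
hanoi_moves(16) = 2 * 32767 + 1 = 65535
hanoi_moves(17) = 2 * 65535 + 1 = 131071
hanoi_moves(18) = 2 * 131071 + 1 = 262143
hanoi_moves(19) = 2 * 262143 + 1 = 524287
hanoi_moves(20) = 2 * 524287 + 1 = 1048575
hanoi_moves(21) = 2 * 1048575 + 1 = 2097151
hanoi_moves(22) = 2 * 2097151 + 1 = 4194303
hanoi_moves(23) = 2 * 4194303 + 1 = 8388607
hanoi_moves(24) = 2 * 8388607 + 1 = 16777215
hanoi_moves(25) = 2 * 16777215 + 1 = 33554431

33554431


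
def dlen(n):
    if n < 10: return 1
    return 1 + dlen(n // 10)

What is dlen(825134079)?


dlen(825134079) = 1 + dlen(82513407)
dlen(82513407) = 1 + dlen(8251340)
dlen(8251340) = 1 + dlen(825134)
dlen(825134) = 1 + dlen(82513)
dlen(82513) = 1 + dlen(8251)
dlen(8251) = 1 + dlen(825)
dlen(825) = 1 + dlen(82)
dlen(82) = 1 + dlen(8)
dlen(8) = 1  (base case: 8 < 10)
Unwinding: 1 + 1 + 1 + 1 + 1 + 1 + 1 + 1 + 1 = 9

9


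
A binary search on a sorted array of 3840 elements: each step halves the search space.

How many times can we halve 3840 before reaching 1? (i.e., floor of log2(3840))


3840 / 2 = 1920
1920 / 2 = 960
960 / 2 = 480
480 / 2 = 240
240 / 2 = 120
120 / 2 = 60
60 / 2 = 30
30 / 2 = 15
15 / 2 = 7
7 / 2 = 3
3 / 2 = 1
Reached 1 after 11 halvings

11


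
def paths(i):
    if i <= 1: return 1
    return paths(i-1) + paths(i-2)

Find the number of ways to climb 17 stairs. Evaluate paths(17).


Building up from base cases:
paths(0) = 1
paths(1) = 1
paths(2) = paths(1) + paths(0) = 1 + 1 = 2
paths(3) = paths(2) + paths(1) = 2 + 1 = 3
paths(4) = paths(3) + paths(2) = 3 + 2 = 5
paths(5) = paths(4) + paths(3) = 5 + 3 = 8
paths(6) = paths(5) + paths(4) = 8 + 5 = 13
paths(7) = paths(6) + paths(5) = 13 + 8 = 21
paths(8) = paths(7) + paths(6) = 21 + 13 = 34
paths(9) = paths(8) + paths(7) = 34 + 21 = 55
paths(10) = paths(9) + paths(8) = 55 + 34 = 89
paths(11) = paths(10) + paths(9) = 89 + 55 = 144
paths(12) = paths(11) + paths(10) = 144 + 89 = 233
paths(13) = paths(12) + paths(11) = 233 + 144 = 377
paths(14) = paths(13) + paths(12) = 377 + 233 = 610
paths(15) = paths(14) + paths(13) = 610 + 377 = 987
paths(16) = paths(15) + paths(14) = 987 + 610 = 1597
paths(17) = paths(16) + paths(15) = 1597 + 987 = 2584

2584


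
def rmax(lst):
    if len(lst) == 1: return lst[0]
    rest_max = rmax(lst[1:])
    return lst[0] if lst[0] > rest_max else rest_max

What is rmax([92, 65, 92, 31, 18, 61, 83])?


rmax([92, 65, 92, 31, 18, 61, 83]): compare 92 with rmax([65, 92, 31, 18, 61, 83])
rmax([65, 92, 31, 18, 61, 83]): compare 65 with rmax([92, 31, 18, 61, 83])
rmax([92, 31, 18, 61, 83]): compare 92 with rmax([31, 18, 61, 83])
rmax([31, 18, 61, 83]): compare 31 with rmax([18, 61, 83])
rmax([18, 61, 83]): compare 18 with rmax([61, 83])
rmax([61, 83]): compare 61 with rmax([83])
rmax([83]) = 83  (base case)
Compare 61 with 83 -> 83
Compare 18 with 83 -> 83
Compare 31 with 83 -> 83
Compare 92 with 83 -> 92
Compare 65 with 92 -> 92
Compare 92 with 92 -> 92

92


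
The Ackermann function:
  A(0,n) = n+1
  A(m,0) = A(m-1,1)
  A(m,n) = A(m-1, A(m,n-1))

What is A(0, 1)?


A(0, 1) = 2
Result: A(0, 1) = 2

2


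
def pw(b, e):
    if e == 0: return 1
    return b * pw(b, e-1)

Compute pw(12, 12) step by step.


pw(12, 12)
= 12 * pw(12, 11)
= 12 * 12 * pw(12, 10)
= 12 * 12 * 12 * pw(12, 9)
= 12 * 12 * 12 * 12 * pw(12, 8)
= 12 * 12 * 12 * 12 * 12 * pw(12, 7)
= 12 * 12 * 12 * 12 * 12 * 12 * pw(12, 6)
= 12 * 12 * 12 * 12 * 12 * 12 * 12 * pw(12, 5)
= 12 * 12 * 12 * 12 * 12 * 12 * 12 * 12 * pw(12, 4)
= 12 * 12 * 12 * 12 * 12 * 12 * 12 * 12 * 12 * pw(12, 3)
= 12 * 12 * 12 * 12 * 12 * 12 * 12 * 12 * 12 * 12 * pw(12, 2)
= 12 * 12 * 12 * 12 * 12 * 12 * 12 * 12 * 12 * 12 * 12 * pw(12, 1)
= 12 * 12 * 12 * 12 * 12 * 12 * 12 * 12 * 12 * 12 * 12 * 12 * pw(12, 0)
= 12 * 12 * 12 * 12 * 12 * 12 * 12 * 12 * 12 * 12 * 12 * 12 * 1
= 8916100448256

8916100448256


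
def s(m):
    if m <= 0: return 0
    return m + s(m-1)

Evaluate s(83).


s(83)
= 83 + 82 + 81 + 80 + 79 + 78 + 77 + 76 + 75 + 74 + 73 + 72 + 71 + 70 + 69 + 68 + 67 + 66 + 65 + 64 + 63 + 62 + 61 + 60 + 59 + 58 + 57 + 56 + 55 + 54 + 53 + 52 + 51 + 50 + 49 + 48 + 47 + 46 + 45 + 44 + 43 + 42 + 41 + 40 + 39 + 38 + 37 + 36 + 35 + 34 + 33 + 32 + 31 + 30 + 29 + 28 + 27 + 26 + 25 + 24 + 23 + 22 + 21 + 20 + 19 + 18 + 17 + 16 + 15 + 14 + 13 + 12 + 11 + 10 + 9 + 8 + 7 + 6 + 5 + 4 + 3 + 2 + 1 + s(0)
= 83 + 82 + 81 + 80 + 79 + 78 + 77 + 76 + 75 + 74 + 73 + 72 + 71 + 70 + 69 + 68 + 67 + 66 + 65 + 64 + 63 + 62 + 61 + 60 + 59 + 58 + 57 + 56 + 55 + 54 + 53 + 52 + 51 + 50 + 49 + 48 + 47 + 46 + 45 + 44 + 43 + 42 + 41 + 40 + 39 + 38 + 37 + 36 + 35 + 34 + 33 + 32 + 31 + 30 + 29 + 28 + 27 + 26 + 25 + 24 + 23 + 22 + 21 + 20 + 19 + 18 + 17 + 16 + 15 + 14 + 13 + 12 + 11 + 10 + 9 + 8 + 7 + 6 + 5 + 4 + 3 + 2 + 1 + 0
= 3486

3486


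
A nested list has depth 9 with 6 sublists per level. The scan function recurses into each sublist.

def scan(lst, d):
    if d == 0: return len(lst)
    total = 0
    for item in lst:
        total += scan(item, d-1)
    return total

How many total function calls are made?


At depth 0 (root): 1 call
At depth 1: each of 1 parents calls scan on 6 children = 6 calls
At depth 2: each of 6 parents calls scan on 6 children = 36 calls
At depth 3: each of 36 parents calls scan on 6 children = 216 calls
At depth 4: each of 216 parents calls scan on 6 children = 1296 calls
At depth 5: each of 1296 parents calls scan on 6 children = 7776 calls
At depth 6: each of 7776 parents calls scan on 6 children = 46656 calls
At depth 7: each of 46656 parents calls scan on 6 children = 279936 calls
At depth 8: each of 279936 parents calls scan on 6 children = 1679616 calls
At depth 9: each of 1679616 parents calls scan on 6 children = 10077696 calls
Total: 1 + 6 + 36 + 216 + 1296 + 7776 + 46656 + 279936 + 1679616 + 10077696 = 12093235

12093235


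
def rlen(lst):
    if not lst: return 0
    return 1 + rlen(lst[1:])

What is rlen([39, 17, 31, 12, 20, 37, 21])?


rlen([39, 17, 31, 12, 20, 37, 21]) = 1 + rlen([17, 31, 12, 20, 37, 21])
rlen([17, 31, 12, 20, 37, 21]) = 1 + rlen([31, 12, 20, 37, 21])
rlen([31, 12, 20, 37, 21]) = 1 + rlen([12, 20, 37, 21])
rlen([12, 20, 37, 21]) = 1 + rlen([20, 37, 21])
rlen([20, 37, 21]) = 1 + rlen([37, 21])
rlen([37, 21]) = 1 + rlen([21])
rlen([21]) = 1 + rlen([])
rlen([]) = 0  (base case)
Unwinding: 1 + 1 + 1 + 1 + 1 + 1 + 1 + 0 = 7

7


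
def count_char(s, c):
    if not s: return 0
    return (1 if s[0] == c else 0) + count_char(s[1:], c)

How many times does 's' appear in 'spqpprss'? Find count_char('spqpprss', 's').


s[0]='s' == 's' -> 1
s[0]='p' != 's' -> 0
s[0]='q' != 's' -> 0
s[0]='p' != 's' -> 0
s[0]='p' != 's' -> 0
s[0]='r' != 's' -> 0
s[0]='s' == 's' -> 1
s[0]='s' == 's' -> 1
Sum: 1 + 0 + 0 + 0 + 0 + 0 + 1 + 1 = 3

3


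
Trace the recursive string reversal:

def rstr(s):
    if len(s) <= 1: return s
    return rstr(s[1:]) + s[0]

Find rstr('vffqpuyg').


rstr('vffqpuyg') = rstr('ffqpuyg') + 'v'
rstr('ffqpuyg') = rstr('fqpuyg') + 'f'
rstr('fqpuyg') = rstr('qpuyg') + 'f'
rstr('qpuyg') = rstr('puyg') + 'q'
rstr('puyg') = rstr('uyg') + 'p'
rstr('uyg') = rstr('yg') + 'u'
rstr('yg') = rstr('g') + 'y'
rstr('g') = 'g'  (base case)
Concatenating: 'g' + 'y' + 'u' + 'p' + 'q' + 'f' + 'f' + 'v' = 'gyupqffv'

gyupqffv


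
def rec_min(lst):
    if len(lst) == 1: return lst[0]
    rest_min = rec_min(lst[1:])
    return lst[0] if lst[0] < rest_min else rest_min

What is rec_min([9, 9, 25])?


rec_min([9, 9, 25]): compare 9 with rec_min([9, 25])
rec_min([9, 25]): compare 9 with rec_min([25])
rec_min([25]) = 25  (base case)
Compare 9 with 25 -> 9
Compare 9 with 9 -> 9

9


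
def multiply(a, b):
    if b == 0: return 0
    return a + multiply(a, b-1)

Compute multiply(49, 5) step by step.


multiply(49, 5) = 49 + multiply(49, 4)
multiply(49, 4) = 49 + multiply(49, 3)
multiply(49, 3) = 49 + multiply(49, 2)
multiply(49, 2) = 49 + multiply(49, 1)
multiply(49, 1) = 49 + multiply(49, 0)
multiply(49, 0) = 0  (base case)
Total: 49 + 49 + 49 + 49 + 49 + 0 = 245

245


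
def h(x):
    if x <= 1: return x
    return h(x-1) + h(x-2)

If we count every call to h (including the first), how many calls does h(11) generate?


Let C(n) = total calls for h(n)
C(0) = 1, C(1) = 1
C(2) = 1 + C(1) + C(0) = 1 + 1 + 1 = 3
C(3) = 1 + C(2) + C(1) = 1 + 3 + 1 = 5
C(4) = 1 + C(3) + C(2) = 1 + 5 + 3 = 9
C(5) = 1 + C(4) + C(3) = 1 + 9 + 5 = 15
C(6) = 1 + C(5) + C(4) = 1 + 15 + 9 = 25
C(7) = 1 + C(6) + C(5) = 1 + 25 + 15 = 41
C(8) = 1 + C(7) + C(6) = 1 + 41 + 25 = 67
C(9) = 1 + C(8) + C(7) = 1 + 67 + 41 = 109
C(10) = 1 + C(9) + C(8) = 1 + 109 + 67 = 177
C(11) = 1 + C(10) + C(9) = 1 + 177 + 109 = 287

287


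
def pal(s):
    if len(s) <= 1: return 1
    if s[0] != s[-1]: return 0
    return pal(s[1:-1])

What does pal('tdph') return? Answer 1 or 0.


pal('tdph'): s[0]='t' != s[-1]='h' -> return 0
Result: 0 (not a palindrome)

0


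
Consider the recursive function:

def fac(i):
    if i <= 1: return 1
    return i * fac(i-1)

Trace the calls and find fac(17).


fac(17)
= 17 * fac(16)
= 17 * 16 * fac(15)
= 17 * 16 * 15 * fac(14)
= 17 * 16 * 15 * 14 * fac(13)
= 17 * 16 * 15 * 14 * 13 * fac(12)
= 17 * 16 * 15 * 14 * 13 * 12 * fac(11)
= 17 * 16 * 15 * 14 * 13 * 12 * 11 * fac(10)
= 17 * 16 * 15 * 14 * 13 * 12 * 11 * 10 * fac(9)
= 17 * 16 * 15 * 14 * 13 * 12 * 11 * 10 * 9 * fac(8)
= 17 * 16 * 15 * 14 * 13 * 12 * 11 * 10 * 9 * 8 * fac(7)
= 17 * 16 * 15 * 14 * 13 * 12 * 11 * 10 * 9 * 8 * 7 * fac(6)
= 17 * 16 * 15 * 14 * 13 * 12 * 11 * 10 * 9 * 8 * 7 * 6 * fac(5)
= 17 * 16 * 15 * 14 * 13 * 12 * 11 * 10 * 9 * 8 * 7 * 6 * 5 * fac(4)
= 17 * 16 * 15 * 14 * 13 * 12 * 11 * 10 * 9 * 8 * 7 * 6 * 5 * 4 * fac(3)
= 17 * 16 * 15 * 14 * 13 * 12 * 11 * 10 * 9 * 8 * 7 * 6 * 5 * 4 * 3 * fac(2)
= 17 * 16 * 15 * 14 * 13 * 12 * 11 * 10 * 9 * 8 * 7 * 6 * 5 * 4 * 3 * 2 * fac(1)
= 17 * 16 * 15 * 14 * 13 * 12 * 11 * 10 * 9 * 8 * 7 * 6 * 5 * 4 * 3 * 2 * 1
= 355687428096000

355687428096000


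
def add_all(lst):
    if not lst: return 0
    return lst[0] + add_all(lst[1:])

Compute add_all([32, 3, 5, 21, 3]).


add_all([32, 3, 5, 21, 3]) = 32 + add_all([3, 5, 21, 3])
add_all([3, 5, 21, 3]) = 3 + add_all([5, 21, 3])
add_all([5, 21, 3]) = 5 + add_all([21, 3])
add_all([21, 3]) = 21 + add_all([3])
add_all([3]) = 3 + add_all([])
add_all([]) = 0  (base case)
Total: 32 + 3 + 5 + 21 + 3 + 0 = 64

64


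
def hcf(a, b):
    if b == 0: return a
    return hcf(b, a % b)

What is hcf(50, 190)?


hcf(50, 190) = hcf(190, 50)
hcf(190, 50) = hcf(50, 40)
hcf(50, 40) = hcf(40, 10)
hcf(40, 10) = hcf(10, 0)
hcf(10, 0) = 10  (base case)

10


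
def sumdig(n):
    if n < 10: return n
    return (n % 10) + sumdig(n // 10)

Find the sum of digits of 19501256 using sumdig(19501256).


sumdig(19501256) = 6 + sumdig(1950125)
sumdig(1950125) = 5 + sumdig(195012)
sumdig(195012) = 2 + sumdig(19501)
sumdig(19501) = 1 + sumdig(1950)
sumdig(1950) = 0 + sumdig(195)
sumdig(195) = 5 + sumdig(19)
sumdig(19) = 9 + sumdig(1)
sumdig(1) = 1  (base case)
Total: 6 + 5 + 2 + 1 + 0 + 5 + 9 + 1 = 29

29


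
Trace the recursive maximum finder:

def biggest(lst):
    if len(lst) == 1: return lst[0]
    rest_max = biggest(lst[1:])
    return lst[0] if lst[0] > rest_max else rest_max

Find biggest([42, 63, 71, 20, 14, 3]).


biggest([42, 63, 71, 20, 14, 3]): compare 42 with biggest([63, 71, 20, 14, 3])
biggest([63, 71, 20, 14, 3]): compare 63 with biggest([71, 20, 14, 3])
biggest([71, 20, 14, 3]): compare 71 with biggest([20, 14, 3])
biggest([20, 14, 3]): compare 20 with biggest([14, 3])
biggest([14, 3]): compare 14 with biggest([3])
biggest([3]) = 3  (base case)
Compare 14 with 3 -> 14
Compare 20 with 14 -> 20
Compare 71 with 20 -> 71
Compare 63 with 71 -> 71
Compare 42 with 71 -> 71

71


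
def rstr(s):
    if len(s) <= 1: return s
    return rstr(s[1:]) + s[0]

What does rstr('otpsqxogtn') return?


rstr('otpsqxogtn') = rstr('tpsqxogtn') + 'o'
rstr('tpsqxogtn') = rstr('psqxogtn') + 't'
rstr('psqxogtn') = rstr('sqxogtn') + 'p'
rstr('sqxogtn') = rstr('qxogtn') + 's'
rstr('qxogtn') = rstr('xogtn') + 'q'
rstr('xogtn') = rstr('ogtn') + 'x'
rstr('ogtn') = rstr('gtn') + 'o'
rstr('gtn') = rstr('tn') + 'g'
rstr('tn') = rstr('n') + 't'
rstr('n') = 'n'  (base case)
Concatenating: 'n' + 't' + 'g' + 'o' + 'x' + 'q' + 's' + 'p' + 't' + 'o' = 'ntgoxqspto'

ntgoxqspto


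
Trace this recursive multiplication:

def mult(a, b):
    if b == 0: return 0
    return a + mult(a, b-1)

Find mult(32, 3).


mult(32, 3) = 32 + mult(32, 2)
mult(32, 2) = 32 + mult(32, 1)
mult(32, 1) = 32 + mult(32, 0)
mult(32, 0) = 0  (base case)
Total: 32 + 32 + 32 + 0 = 96

96


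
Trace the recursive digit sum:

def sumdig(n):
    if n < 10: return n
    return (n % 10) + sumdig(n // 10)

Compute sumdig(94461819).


sumdig(94461819) = 9 + sumdig(9446181)
sumdig(9446181) = 1 + sumdig(944618)
sumdig(944618) = 8 + sumdig(94461)
sumdig(94461) = 1 + sumdig(9446)
sumdig(9446) = 6 + sumdig(944)
sumdig(944) = 4 + sumdig(94)
sumdig(94) = 4 + sumdig(9)
sumdig(9) = 9  (base case)
Total: 9 + 1 + 8 + 1 + 6 + 4 + 4 + 9 = 42

42


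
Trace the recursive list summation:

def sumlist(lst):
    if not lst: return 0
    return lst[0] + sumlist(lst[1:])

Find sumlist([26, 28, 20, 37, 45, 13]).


sumlist([26, 28, 20, 37, 45, 13]) = 26 + sumlist([28, 20, 37, 45, 13])
sumlist([28, 20, 37, 45, 13]) = 28 + sumlist([20, 37, 45, 13])
sumlist([20, 37, 45, 13]) = 20 + sumlist([37, 45, 13])
sumlist([37, 45, 13]) = 37 + sumlist([45, 13])
sumlist([45, 13]) = 45 + sumlist([13])
sumlist([13]) = 13 + sumlist([])
sumlist([]) = 0  (base case)
Total: 26 + 28 + 20 + 37 + 45 + 13 + 0 = 169

169


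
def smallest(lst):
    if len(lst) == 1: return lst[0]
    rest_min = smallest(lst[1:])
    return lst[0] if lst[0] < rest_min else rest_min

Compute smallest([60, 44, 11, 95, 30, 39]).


smallest([60, 44, 11, 95, 30, 39]): compare 60 with smallest([44, 11, 95, 30, 39])
smallest([44, 11, 95, 30, 39]): compare 44 with smallest([11, 95, 30, 39])
smallest([11, 95, 30, 39]): compare 11 with smallest([95, 30, 39])
smallest([95, 30, 39]): compare 95 with smallest([30, 39])
smallest([30, 39]): compare 30 with smallest([39])
smallest([39]) = 39  (base case)
Compare 30 with 39 -> 30
Compare 95 with 30 -> 30
Compare 11 with 30 -> 11
Compare 44 with 11 -> 11
Compare 60 with 11 -> 11

11


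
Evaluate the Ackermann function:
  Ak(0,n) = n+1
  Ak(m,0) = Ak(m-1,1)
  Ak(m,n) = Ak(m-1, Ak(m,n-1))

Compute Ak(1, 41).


Ak(1, 41) = Ak(0, Ak(1, 40))
  Ak(1, 40) = Ak(0, Ak(1, 39))
    Ak(1, 39) = Ak(0, Ak(1, 38))
      Ak(1, 38) = Ak(0, Ak(1, 37))
        Ak(1, 37) = Ak(0, Ak(1, 36))
          Ak(1, 36) = Ak(0, Ak(1, 35))
          Ak(1, 35) = Ak(0, Ak(1, 34))
          Ak(1, 34) = Ak(0, Ak(1, 33))
          Ak(1, 33) = Ak(0, Ak(1, 32))
          Ak(1, 32) = Ak(0, Ak(1, 31))
          Ak(1, 31) = Ak(0, Ak(1, 30))
          Ak(1, 30) = Ak(0, Ak(1, 29))
          Ak(1, 29) = Ak(0, Ak(1, 28))
          Ak(1, 28) = Ak(0, Ak(1, 27))
          Ak(1, 27) = Ak(0, Ak(1, 26))
          Ak(1, 26) = Ak(0, Ak(1, 25))
          Ak(1, 25) = Ak(0, Ak(1, 24))
          Ak(1, 24) = Ak(0, Ak(1, 23))
          Ak(1, 23) = Ak(0, Ak(1, 22))
          Ak(1, 22) = Ak(0, Ak(1, 21))
          Ak(1, 21) = Ak(0, Ak(1, 20))
          Ak(1, 20) = Ak(0, Ak(1, 19))
          Ak(1, 19) = Ak(0, Ak(1, 18))
          Ak(1, 18) = Ak(0, Ak(1, 17))
          Ak(1, 17) = Ak(0, Ak(1, 16))
... (trace truncated)
Result: Ak(1, 41) = 43

43


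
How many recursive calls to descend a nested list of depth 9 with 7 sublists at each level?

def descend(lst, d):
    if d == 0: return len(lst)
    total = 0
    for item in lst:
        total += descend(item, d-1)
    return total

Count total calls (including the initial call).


At depth 0 (root): 1 call
At depth 1: each of 1 parents calls descend on 7 children = 7 calls
At depth 2: each of 7 parents calls descend on 7 children = 49 calls
At depth 3: each of 49 parents calls descend on 7 children = 343 calls
At depth 4: each of 343 parents calls descend on 7 children = 2401 calls
At depth 5: each of 2401 parents calls descend on 7 children = 16807 calls
At depth 6: each of 16807 parents calls descend on 7 children = 117649 calls
At depth 7: each of 117649 parents calls descend on 7 children = 823543 calls
At depth 8: each of 823543 parents calls descend on 7 children = 5764801 calls
At depth 9: each of 5764801 parents calls descend on 7 children = 40353607 calls
Total: 1 + 7 + 49 + 343 + 2401 + 16807 + 117649 + 823543 + 5764801 + 40353607 = 47079208

47079208


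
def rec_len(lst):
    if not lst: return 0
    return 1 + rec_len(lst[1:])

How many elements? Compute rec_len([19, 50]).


rec_len([19, 50]) = 1 + rec_len([50])
rec_len([50]) = 1 + rec_len([])
rec_len([]) = 0  (base case)
Unwinding: 1 + 1 + 0 = 2

2


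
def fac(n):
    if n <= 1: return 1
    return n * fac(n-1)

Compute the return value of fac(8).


fac(8)
= 8 * fac(7)
= 8 * 7 * fac(6)
= 8 * 7 * 6 * fac(5)
= 8 * 7 * 6 * 5 * fac(4)
= 8 * 7 * 6 * 5 * 4 * fac(3)
= 8 * 7 * 6 * 5 * 4 * 3 * fac(2)
= 8 * 7 * 6 * 5 * 4 * 3 * 2 * fac(1)
= 8 * 7 * 6 * 5 * 4 * 3 * 2 * 1
= 40320

40320


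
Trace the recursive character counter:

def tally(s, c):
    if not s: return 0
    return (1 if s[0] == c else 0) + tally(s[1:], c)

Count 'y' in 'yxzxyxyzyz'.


s[0]='y' == 'y' -> 1
s[0]='x' != 'y' -> 0
s[0]='z' != 'y' -> 0
s[0]='x' != 'y' -> 0
s[0]='y' == 'y' -> 1
s[0]='x' != 'y' -> 0
s[0]='y' == 'y' -> 1
s[0]='z' != 'y' -> 0
s[0]='y' == 'y' -> 1
s[0]='z' != 'y' -> 0
Sum: 1 + 0 + 0 + 0 + 1 + 0 + 1 + 0 + 1 + 0 = 4

4


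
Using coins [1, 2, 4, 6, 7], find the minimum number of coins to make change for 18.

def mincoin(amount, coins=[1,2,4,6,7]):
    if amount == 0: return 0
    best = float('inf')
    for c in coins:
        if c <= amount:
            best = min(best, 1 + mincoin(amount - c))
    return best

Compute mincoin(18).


Building up with DP:
mincoin(0) = 0
mincoin(1) = min(1+mincoin(0)=1+0=1) = 1
mincoin(2) = min(1+mincoin(1)=1+1=2, 1+mincoin(0)=1+0=1) = 1
mincoin(3) = min(1+mincoin(2)=1+1=2, 1+mincoin(1)=1+1=2) = 2
mincoin(4) = min(1+mincoin(3)=1+2=3, 1+mincoin(2)=1+1=2, 1+mincoin(0)=1+0=1) = 1
mincoin(5) = min(1+mincoin(4)=1+1=2, 1+mincoin(3)=1+2=3, 1+mincoin(1)=1+1=2) = 2
mincoin(6) = min(1+mincoin(5)=1+2=3, 1+mincoin(4)=1+1=2, 1+mincoin(2)=1+1=2, 1+mincoin(0)=1+0=1) = 1
mincoin(7) = min(1+mincoin(6)=1+1=2, 1+mincoin(5)=1+2=3, 1+mincoin(3)=1+2=3, 1+mincoin(1)=1+1=2, 1+mincoin(0)=1+0=1) = 1
mincoin(8) = min(1+mincoin(7)=1+1=2, 1+mincoin(6)=1+1=2, 1+mincoin(4)=1+1=2, 1+mincoin(2)=1+1=2, 1+mincoin(1)=1+1=2) = 2
mincoin(9) = min(1+mincoin(8)=1+2=3, 1+mincoin(7)=1+1=2, 1+mincoin(5)=1+2=3, 1+mincoin(3)=1+2=3, 1+mincoin(2)=1+1=2) = 2
mincoin(10) = min(1+mincoin(9)=1+2=3, 1+mincoin(8)=1+2=3, 1+mincoin(6)=1+1=2, 1+mincoin(4)=1+1=2, 1+mincoin(3)=1+2=3) = 2
mincoin(11) = min(1+mincoin(10)=1+2=3, 1+mincoin(9)=1+2=3, 1+mincoin(7)=1+1=2, 1+mincoin(5)=1+2=3, 1+mincoin(4)=1+1=2) = 2
mincoin(12) = min(1+mincoin(11)=1+2=3, 1+mincoin(10)=1+2=3, 1+mincoin(8)=1+2=3, 1+mincoin(6)=1+1=2, 1+mincoin(5)=1+2=3) = 2
mincoin(13) = min(1+mincoin(12)=1+2=3, 1+mincoin(11)=1+2=3, 1+mincoin(9)=1+2=3, 1+mincoin(7)=1+1=2, 1+mincoin(6)=1+1=2) = 2
mincoin(14) = min(1+mincoin(13)=1+2=3, 1+mincoin(12)=1+2=3, 1+mincoin(10)=1+2=3, 1+mincoin(8)=1+2=3, 1+mincoin(7)=1+1=2) = 2
mincoin(15) = min(1+mincoin(14)=1+2=3, 1+mincoin(13)=1+2=3, 1+mincoin(11)=1+2=3, 1+mincoin(9)=1+2=3, 1+mincoin(8)=1+2=3) = 3
mincoin(16) = min(1+mincoin(15)=1+3=4, 1+mincoin(14)=1+2=3, 1+mincoin(12)=1+2=3, 1+mincoin(10)=1+2=3, 1+mincoin(9)=1+2=3) = 3
mincoin(17) = min(1+mincoin(16)=1+3=4, 1+mincoin(15)=1+3=4, 1+mincoin(13)=1+2=3, 1+mincoin(11)=1+2=3, 1+mincoin(10)=1+2=3) = 3
mincoin(18) = min(1+mincoin(17)=1+3=4, 1+mincoin(16)=1+3=4, 1+mincoin(14)=1+2=3, 1+mincoin(12)=1+2=3, 1+mincoin(11)=1+2=3) = 3

3
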